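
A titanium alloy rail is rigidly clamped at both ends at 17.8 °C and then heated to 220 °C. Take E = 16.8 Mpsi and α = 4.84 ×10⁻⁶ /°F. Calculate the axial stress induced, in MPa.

204 MPa

E = 16.8 Mpsi = 115.8 GPa.
α = 4.84×10⁻⁶/°F × 9/5 = 8.71×10⁻⁶/K.
ΔT = 202.2 K. Constrained thermal stress σ = E·α·ΔT = 115.8×10³ MPa × 8.71×10⁻⁶ × 202.2 = 204 MPa (compressive).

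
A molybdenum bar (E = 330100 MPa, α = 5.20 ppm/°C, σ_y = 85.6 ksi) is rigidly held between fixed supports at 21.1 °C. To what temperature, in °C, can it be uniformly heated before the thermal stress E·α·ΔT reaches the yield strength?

E = 330100 MPa = 330.1 GPa.
σ_y = 85.6 ksi = 590.2 MPa.
E·α·ΔT = 590.2 MPa ⇒ ΔT = 590.2 / (330.1×10³ × 5.20×10⁻⁶) = 343.8 K.
T = 21.1 + 343.8 = 364.9 °C.

365 °C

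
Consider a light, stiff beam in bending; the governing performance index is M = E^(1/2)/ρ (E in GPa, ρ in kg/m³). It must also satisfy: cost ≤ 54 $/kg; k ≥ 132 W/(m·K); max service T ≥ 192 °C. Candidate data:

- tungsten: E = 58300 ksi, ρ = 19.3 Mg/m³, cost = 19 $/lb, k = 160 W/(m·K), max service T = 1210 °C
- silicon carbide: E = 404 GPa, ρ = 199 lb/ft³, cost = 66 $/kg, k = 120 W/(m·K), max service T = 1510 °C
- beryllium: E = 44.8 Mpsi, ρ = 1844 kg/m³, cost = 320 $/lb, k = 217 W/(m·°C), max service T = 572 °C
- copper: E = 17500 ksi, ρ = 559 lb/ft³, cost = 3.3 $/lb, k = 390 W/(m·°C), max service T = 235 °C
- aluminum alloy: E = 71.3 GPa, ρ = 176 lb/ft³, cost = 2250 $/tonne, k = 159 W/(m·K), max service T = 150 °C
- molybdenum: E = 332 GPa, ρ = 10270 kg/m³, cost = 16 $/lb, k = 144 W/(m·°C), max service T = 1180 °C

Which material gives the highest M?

molybdenum

Screen on constraints: cost ≤ 54 $/kg; k ≥ 132 W/(m·K); max service T ≥ 192 °C. Survivors: tungsten, copper, molybdenum.
Putting every candidate on a common basis:
  tungsten: E = 402.0 GPa, ρ = 19300 kg/m³
  copper: E = 120.7 GPa, ρ = 8954 kg/m³
  molybdenum: E = 332.0 GPa, ρ = 10270 kg/m³
  molybdenum: M = 1.77×10⁻³
  copper: M = 1.23×10⁻³
  tungsten: M = 1.04×10⁻³
Highest index: molybdenum.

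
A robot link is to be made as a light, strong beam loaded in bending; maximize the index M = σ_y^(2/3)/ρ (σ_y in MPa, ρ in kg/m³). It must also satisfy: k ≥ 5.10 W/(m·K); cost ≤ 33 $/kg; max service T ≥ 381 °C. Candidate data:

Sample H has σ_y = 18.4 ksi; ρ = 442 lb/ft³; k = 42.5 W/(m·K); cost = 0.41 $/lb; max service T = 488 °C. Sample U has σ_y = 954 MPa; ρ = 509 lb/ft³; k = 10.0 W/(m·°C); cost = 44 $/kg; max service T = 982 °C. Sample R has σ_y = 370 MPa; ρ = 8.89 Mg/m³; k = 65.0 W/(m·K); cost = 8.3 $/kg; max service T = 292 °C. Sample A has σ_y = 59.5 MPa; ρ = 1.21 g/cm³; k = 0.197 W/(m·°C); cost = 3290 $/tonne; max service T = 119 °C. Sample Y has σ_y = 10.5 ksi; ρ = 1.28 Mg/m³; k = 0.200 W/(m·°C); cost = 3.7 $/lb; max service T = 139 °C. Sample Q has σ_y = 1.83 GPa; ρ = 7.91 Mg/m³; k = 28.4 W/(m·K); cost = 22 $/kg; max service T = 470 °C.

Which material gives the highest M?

Screen on constraints: k ≥ 5.10 W/(m·K); cost ≤ 33 $/kg; max service T ≥ 381 °C. Survivors: sample H, sample Q.
Normalizing units and computing the index:
  sample H: σ_y = 126.9 MPa, ρ = 7080 kg/m³
  sample Q: σ_y = 1830 MPa, ρ = 7910 kg/m³
  sample Q: M = 18.9×10⁻³
  sample H: M = 3.57×10⁻³
Sample Q ranks first.

sample Q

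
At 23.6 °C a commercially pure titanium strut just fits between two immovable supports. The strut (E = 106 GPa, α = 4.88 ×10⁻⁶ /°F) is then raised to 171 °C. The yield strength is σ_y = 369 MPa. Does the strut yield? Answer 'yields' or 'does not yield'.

α = 4.88×10⁻⁶/°F × 9/5 = 8.78×10⁻⁶/K.
ΔT = 147.4 K. Constrained thermal stress σ = E·α·ΔT = 106.0×10³ MPa × 8.78×10⁻⁶ × 147.4 = 137 MPa (compressive).
Compare to σ_y = 369 MPa: σ < σ_y, so it does not yield.

does not yield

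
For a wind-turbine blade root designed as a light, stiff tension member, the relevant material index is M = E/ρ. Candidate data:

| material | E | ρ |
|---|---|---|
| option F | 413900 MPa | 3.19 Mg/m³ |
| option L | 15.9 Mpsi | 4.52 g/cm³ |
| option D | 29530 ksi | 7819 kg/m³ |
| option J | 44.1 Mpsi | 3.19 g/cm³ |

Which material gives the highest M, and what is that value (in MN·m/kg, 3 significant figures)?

After converting to SI:
  option F: E = 413.9 GPa, ρ = 3190 kg/m³
  option L: E = 109.6 GPa, ρ = 4520 kg/m³
  option D: E = 203.6 GPa, ρ = 7819 kg/m³
  option J: E = 304.1 GPa, ρ = 3190 kg/m³
  option F: M = 130 MN·m/kg
  option J: M = 95.3 MN·m/kg
  option D: M = 26.0 MN·m/kg
  option L: M = 24.3 MN·m/kg
The maximum is for option F.

option F, M = 130 MN·m/kg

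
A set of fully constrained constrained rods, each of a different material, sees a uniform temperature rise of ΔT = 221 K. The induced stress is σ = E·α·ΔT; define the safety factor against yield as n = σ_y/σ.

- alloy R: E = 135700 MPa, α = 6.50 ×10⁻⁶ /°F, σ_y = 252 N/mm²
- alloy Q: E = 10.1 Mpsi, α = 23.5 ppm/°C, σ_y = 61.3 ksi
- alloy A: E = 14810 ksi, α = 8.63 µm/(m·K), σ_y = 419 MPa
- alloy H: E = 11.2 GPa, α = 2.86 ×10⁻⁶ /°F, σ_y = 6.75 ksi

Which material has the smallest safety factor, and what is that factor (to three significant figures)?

alloy R, n = 0.718

Per material, after unit conversion:
  alloy R: E = 135.7, α = 11.7, σ_y = 252.0 → σ = 351 MPa, n = 0.718
  alloy Q: E = 69.64, α = 23.5, σ_y = 422.6 → σ = 362 MPa, n = 1.17
  alloy A: E = 102.1, α = 8.63, σ_y = 419.0 → σ = 195 MPa, n = 2.15
  alloy H: E = 11.20, α = 5.15, σ_y = 46.54 → σ = 12.7 MPa, n = 3.65
The minimum is alloy R at n = 0.718.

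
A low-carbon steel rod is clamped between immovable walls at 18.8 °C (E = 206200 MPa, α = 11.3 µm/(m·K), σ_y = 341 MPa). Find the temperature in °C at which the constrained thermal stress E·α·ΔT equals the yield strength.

E = 206200 MPa = 206.2 GPa.
E·α·ΔT = 341.0 MPa ⇒ ΔT = 341.0 / (206.2×10³ × 11.3×10⁻⁶) = 146.3 K.
T = 18.8 + 146.3 = 165.1 °C.

165 °C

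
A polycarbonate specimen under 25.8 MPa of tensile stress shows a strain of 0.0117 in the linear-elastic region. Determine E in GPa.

2.21 GPa

E = σ/ε = 25.8 MPa / 0.0117 = 2205 MPa = 2.21 GPa.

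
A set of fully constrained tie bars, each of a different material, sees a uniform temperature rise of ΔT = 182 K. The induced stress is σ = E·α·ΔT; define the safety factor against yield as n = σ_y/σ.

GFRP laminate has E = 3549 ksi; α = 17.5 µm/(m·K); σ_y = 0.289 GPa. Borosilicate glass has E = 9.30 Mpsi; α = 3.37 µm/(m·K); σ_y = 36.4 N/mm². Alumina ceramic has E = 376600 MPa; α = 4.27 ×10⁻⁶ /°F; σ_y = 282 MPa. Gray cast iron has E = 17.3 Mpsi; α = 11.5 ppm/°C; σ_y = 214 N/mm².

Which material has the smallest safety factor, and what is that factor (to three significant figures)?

Converting E to GPa, α to ×10⁻⁶/K, σ_y to MPa, then σ and n for each:
  GFRP laminate: E = 24.47, α = 17.5, σ_y = 289.0 → σ = 77.9 MPa, n = 3.71
  borosilicate glass: E = 64.12, α = 3.37, σ_y = 36.40 → σ = 39.3 MPa, n = 0.926
  alumina ceramic: E = 376.6, α = 7.69, σ_y = 282.0 → σ = 527 MPa, n = 0.535
  gray cast iron: E = 119.3, α = 11.5, σ_y = 214.0 → σ = 250 MPa, n = 0.857
The minimum is alumina ceramic at n = 0.535.

alumina ceramic, n = 0.535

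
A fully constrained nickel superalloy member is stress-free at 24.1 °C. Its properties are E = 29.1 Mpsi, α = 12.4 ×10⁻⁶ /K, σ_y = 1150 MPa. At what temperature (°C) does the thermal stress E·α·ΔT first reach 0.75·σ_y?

371 °C

E = 29.1 Mpsi = 200.6 GPa.
E·α·ΔT = 862.5 MPa ⇒ ΔT = 862.5 / (200.6×10³ × 12.4×10⁻⁶) = 346.7 K.
T = 24.1 + 346.7 = 370.8 °C.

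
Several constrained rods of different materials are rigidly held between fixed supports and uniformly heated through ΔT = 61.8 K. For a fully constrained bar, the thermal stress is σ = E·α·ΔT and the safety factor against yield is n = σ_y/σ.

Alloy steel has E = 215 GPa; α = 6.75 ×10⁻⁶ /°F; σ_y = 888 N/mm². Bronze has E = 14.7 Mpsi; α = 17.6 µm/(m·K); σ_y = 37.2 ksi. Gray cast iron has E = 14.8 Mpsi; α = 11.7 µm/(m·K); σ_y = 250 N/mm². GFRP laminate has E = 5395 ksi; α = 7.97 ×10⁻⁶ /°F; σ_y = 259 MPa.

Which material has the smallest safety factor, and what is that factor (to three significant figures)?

Per material, after unit conversion:
  alloy steel: E = 215.0, α = 12.1, σ_y = 888.0 → σ = 161 MPa, n = 5.50
  bronze: E = 101.4, α = 17.6, σ_y = 256.5 → σ = 110 MPa, n = 2.33
  gray cast iron: E = 102.0, α = 11.7, σ_y = 250.0 → σ = 73.8 MPa, n = 3.39
  GFRP laminate: E = 37.20, α = 14.3, σ_y = 259.0 → σ = 33.0 MPa, n = 7.85
Bronze has the lowest safety factor, n = 2.33.

bronze, n = 2.33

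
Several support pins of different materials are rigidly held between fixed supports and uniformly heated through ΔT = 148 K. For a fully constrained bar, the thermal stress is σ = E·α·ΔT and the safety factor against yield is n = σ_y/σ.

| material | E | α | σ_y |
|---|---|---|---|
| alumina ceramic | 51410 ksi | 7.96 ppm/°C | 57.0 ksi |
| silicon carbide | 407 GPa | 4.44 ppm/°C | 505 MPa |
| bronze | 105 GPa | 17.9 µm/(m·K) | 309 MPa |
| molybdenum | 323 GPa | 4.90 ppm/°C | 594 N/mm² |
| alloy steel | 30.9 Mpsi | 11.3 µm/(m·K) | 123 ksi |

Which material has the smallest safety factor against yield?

alumina ceramic

In consistent units (E in GPa, α in ×10⁻⁶/K, σ_y in MPa):
  alumina ceramic: E = 354.5, α = 7.96, σ_y = 393.0 → σ = 418 MPa, n = 0.941
  silicon carbide: E = 407.0, α = 4.44, σ_y = 505.0 → σ = 267 MPa, n = 1.89
  bronze: E = 105.0, α = 17.9, σ_y = 309.0 → σ = 278 MPa, n = 1.11
  molybdenum: E = 323.0, α = 4.90, σ_y = 594.0 → σ = 234 MPa, n = 2.54
  alloy steel: E = 213.0, α = 11.3, σ_y = 848.1 → σ = 356 MPa, n = 2.38
The minimum is alumina ceramic at n = 0.941.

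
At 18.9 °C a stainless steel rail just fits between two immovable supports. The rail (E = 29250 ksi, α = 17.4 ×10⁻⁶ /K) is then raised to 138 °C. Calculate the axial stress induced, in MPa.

418 MPa

E = 29250 ksi = 201.7 GPa.
ΔT = 119.1 K. Constrained thermal stress σ = E·α·ΔT = 201.7×10³ MPa × 17.4×10⁻⁶ × 119.1 = 418 MPa (compressive).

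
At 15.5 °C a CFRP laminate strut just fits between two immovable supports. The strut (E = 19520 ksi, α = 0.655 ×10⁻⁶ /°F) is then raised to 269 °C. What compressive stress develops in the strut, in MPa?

E = 19520 ksi = 134.6 GPa.
α = 0.655×10⁻⁶/°F × 9/5 = 1.18×10⁻⁶/K.
ΔT = 253.5 K. Constrained thermal stress σ = E·α·ΔT = 134.6×10³ MPa × 1.18×10⁻⁶ × 253.5 = 40.2 MPa (compressive).

40.2 MPa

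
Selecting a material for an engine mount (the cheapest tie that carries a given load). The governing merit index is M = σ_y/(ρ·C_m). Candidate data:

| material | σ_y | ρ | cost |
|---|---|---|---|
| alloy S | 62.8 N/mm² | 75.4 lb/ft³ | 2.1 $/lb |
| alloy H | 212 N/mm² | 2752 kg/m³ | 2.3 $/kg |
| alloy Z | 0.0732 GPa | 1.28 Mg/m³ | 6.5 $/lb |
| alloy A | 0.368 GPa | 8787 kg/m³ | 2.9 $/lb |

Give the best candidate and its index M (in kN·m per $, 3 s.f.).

Convert each candidate to consistent units, then evaluate M:
  alloy S: σ_y = 62.80 MPa, ρ = 1208 kg/m³, cost = 4.630 $/kg
  alloy H: σ_y = 212.0 MPa, ρ = 2752 kg/m³, cost = 2.300 $/kg
  alloy Z: σ_y = 73.20 MPa, ρ = 1280 kg/m³, cost = 14.33 $/kg
  alloy A: σ_y = 368.0 MPa, ρ = 8787 kg/m³, cost = 6.393 $/kg
  alloy H: M = 33.5 kN·m per $
  alloy S: M = 11.2 kN·m per $
  alloy A: M = 6.55 kN·m per $
  alloy Z: M = 3.99 kN·m per $
Highest index: alloy H.

alloy H, M = 33.5 kN·m per $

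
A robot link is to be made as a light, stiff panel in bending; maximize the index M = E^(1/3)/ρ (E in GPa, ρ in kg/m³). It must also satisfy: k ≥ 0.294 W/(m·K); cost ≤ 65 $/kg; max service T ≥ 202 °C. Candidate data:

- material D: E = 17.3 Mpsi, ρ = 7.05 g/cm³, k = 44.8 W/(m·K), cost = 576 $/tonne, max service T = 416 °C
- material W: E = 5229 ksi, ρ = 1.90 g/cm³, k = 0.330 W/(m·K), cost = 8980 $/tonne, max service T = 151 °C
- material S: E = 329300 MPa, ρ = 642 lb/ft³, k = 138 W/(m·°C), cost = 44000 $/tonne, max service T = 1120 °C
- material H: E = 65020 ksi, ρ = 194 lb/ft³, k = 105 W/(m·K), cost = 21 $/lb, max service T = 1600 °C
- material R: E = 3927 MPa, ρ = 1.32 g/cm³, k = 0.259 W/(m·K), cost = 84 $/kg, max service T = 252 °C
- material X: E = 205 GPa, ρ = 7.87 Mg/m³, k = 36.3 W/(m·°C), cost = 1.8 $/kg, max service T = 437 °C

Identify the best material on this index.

material H

Screen on constraints: k ≥ 0.294 W/(m·K); cost ≤ 65 $/kg; max service T ≥ 202 °C. Survivors: material D, material S, material H, material X.
After converting to SI:
  material D: E = 119.3 GPa, ρ = 7050 kg/m³
  material S: E = 329.3 GPa, ρ = 10280 kg/m³
  material H: E = 448.3 GPa, ρ = 3108 kg/m³
  material X: E = 205.0 GPa, ρ = 7870 kg/m³
  material H: M = 2.46×10⁻³
  material X: M = 0.749×10⁻³
  material D: M = 0.698×10⁻³
  material S: M = 0.671×10⁻³
Material H ranks first.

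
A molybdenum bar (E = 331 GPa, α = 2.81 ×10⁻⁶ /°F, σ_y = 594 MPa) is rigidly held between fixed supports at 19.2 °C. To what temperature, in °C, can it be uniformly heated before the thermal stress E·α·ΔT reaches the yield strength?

α = 2.81×10⁻⁶/°F × 9/5 = 5.06×10⁻⁶/K.
E·α·ΔT = 594.0 MPa ⇒ ΔT = 594.0 / (331.0×10³ × 5.06×10⁻⁶) = 354.8 K.
T = 19.2 + 354.8 = 374.0 °C.

374 °C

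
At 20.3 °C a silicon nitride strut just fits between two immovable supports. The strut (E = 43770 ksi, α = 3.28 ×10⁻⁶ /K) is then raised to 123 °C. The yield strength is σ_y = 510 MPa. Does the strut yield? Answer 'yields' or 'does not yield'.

E = 43770 ksi = 301.8 GPa.
ΔT = 102.7 K. Constrained thermal stress σ = E·α·ΔT = 301.8×10³ MPa × 3.28×10⁻⁶ × 102.7 = 102 MPa (compressive).
Compare to σ_y = 510 MPa: σ < σ_y, so it does not yield.

does not yield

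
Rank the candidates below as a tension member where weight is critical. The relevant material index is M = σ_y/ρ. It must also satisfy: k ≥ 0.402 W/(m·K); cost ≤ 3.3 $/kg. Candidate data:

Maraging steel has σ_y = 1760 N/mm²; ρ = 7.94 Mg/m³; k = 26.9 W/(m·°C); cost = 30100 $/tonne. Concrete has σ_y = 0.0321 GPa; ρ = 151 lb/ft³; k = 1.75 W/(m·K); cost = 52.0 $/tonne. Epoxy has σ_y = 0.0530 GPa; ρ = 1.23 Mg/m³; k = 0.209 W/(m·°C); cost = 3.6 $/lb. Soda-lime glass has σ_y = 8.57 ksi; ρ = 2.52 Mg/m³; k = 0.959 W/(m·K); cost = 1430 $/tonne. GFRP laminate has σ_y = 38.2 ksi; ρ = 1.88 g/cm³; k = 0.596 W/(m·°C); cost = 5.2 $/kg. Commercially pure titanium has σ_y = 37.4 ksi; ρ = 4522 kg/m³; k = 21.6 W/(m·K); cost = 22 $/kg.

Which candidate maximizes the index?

soda-lime glass

Screen on constraints: k ≥ 0.402 W/(m·K); cost ≤ 3.3 $/kg. Survivors: concrete, soda-lime glass.
Normalizing units and computing the index:
  concrete: σ_y = 32.10 MPa, ρ = 2419 kg/m³
  soda-lime glass: σ_y = 59.09 MPa, ρ = 2520 kg/m³
  soda-lime glass: M = 23.4 kN·m/kg
  concrete: M = 13.3 kN·m/kg
Soda-lime glass ranks first.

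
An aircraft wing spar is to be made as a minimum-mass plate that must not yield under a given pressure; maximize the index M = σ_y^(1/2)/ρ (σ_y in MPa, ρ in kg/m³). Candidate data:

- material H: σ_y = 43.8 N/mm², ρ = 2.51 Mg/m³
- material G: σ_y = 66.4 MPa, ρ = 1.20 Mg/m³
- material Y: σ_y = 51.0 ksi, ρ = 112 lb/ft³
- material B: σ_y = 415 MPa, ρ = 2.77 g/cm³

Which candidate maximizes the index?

material Y

In SI units:
  material H: σ_y = 43.80 MPa, ρ = 2510 kg/m³
  material G: σ_y = 66.40 MPa, ρ = 1200 kg/m³
  material Y: σ_y = 351.6 MPa, ρ = 1794 kg/m³
  material B: σ_y = 415.0 MPa, ρ = 2770 kg/m³
  material Y: M = 10.5×10⁻³
  material B: M = 7.35×10⁻³
  material G: M = 6.79×10⁻³
  material H: M = 2.64×10⁻³
Material Y has the largest M.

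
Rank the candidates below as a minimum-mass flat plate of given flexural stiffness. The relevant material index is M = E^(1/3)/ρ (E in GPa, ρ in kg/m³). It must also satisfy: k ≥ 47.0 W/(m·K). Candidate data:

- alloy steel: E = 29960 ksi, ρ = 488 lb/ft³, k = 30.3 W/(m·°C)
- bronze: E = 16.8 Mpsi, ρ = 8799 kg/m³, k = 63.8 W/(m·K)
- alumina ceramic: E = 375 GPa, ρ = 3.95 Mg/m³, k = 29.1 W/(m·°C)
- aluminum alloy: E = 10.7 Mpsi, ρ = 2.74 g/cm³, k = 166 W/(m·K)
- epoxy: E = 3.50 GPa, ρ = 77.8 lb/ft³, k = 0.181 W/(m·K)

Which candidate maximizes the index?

Screen on constraints: k ≥ 47.0 W/(m·K). Survivors: bronze, aluminum alloy.
Convert each candidate to consistent units, then evaluate M:
  bronze: E = 115.8 GPa, ρ = 8799 kg/m³
  aluminum alloy: E = 73.77 GPa, ρ = 2740 kg/m³
  aluminum alloy: M = 1.53×10⁻³
  bronze: M = 0.554×10⁻³
The maximum is for aluminum alloy.

aluminum alloy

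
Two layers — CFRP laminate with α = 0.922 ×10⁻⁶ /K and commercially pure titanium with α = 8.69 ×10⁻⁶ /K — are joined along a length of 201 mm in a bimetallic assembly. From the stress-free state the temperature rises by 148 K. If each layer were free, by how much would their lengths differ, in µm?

231 µm

Δα = |0.922 − 8.69|×10⁻⁶/K = 7.77×10⁻⁶/K.
ΔL_mismatch = Δα·L·ΔT = 7.77×10⁻⁶ × 201.0 mm × 148.0 K = 231 µm.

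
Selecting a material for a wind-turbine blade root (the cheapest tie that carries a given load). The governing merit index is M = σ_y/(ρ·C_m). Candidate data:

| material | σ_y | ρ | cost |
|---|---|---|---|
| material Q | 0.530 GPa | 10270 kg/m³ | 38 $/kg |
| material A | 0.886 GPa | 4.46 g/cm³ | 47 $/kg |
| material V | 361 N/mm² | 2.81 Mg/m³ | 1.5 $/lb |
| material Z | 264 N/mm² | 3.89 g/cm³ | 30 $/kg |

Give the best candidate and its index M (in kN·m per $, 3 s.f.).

material V, M = 38.8 kN·m per $

Normalizing units and computing the index:
  material Q: σ_y = 530.0 MPa, ρ = 10270 kg/m³, cost = 38.00 $/kg
  material A: σ_y = 886.0 MPa, ρ = 4460 kg/m³, cost = 47.00 $/kg
  material V: σ_y = 361.0 MPa, ρ = 2810 kg/m³, cost = 3.307 $/kg
  material Z: σ_y = 264.0 MPa, ρ = 3890 kg/m³, cost = 30.00 $/kg
  material V: M = 38.8 kN·m per $
  material A: M = 4.23 kN·m per $
  material Z: M = 2.26 kN·m per $
  material Q: M = 1.36 kN·m per $
Highest index: material V.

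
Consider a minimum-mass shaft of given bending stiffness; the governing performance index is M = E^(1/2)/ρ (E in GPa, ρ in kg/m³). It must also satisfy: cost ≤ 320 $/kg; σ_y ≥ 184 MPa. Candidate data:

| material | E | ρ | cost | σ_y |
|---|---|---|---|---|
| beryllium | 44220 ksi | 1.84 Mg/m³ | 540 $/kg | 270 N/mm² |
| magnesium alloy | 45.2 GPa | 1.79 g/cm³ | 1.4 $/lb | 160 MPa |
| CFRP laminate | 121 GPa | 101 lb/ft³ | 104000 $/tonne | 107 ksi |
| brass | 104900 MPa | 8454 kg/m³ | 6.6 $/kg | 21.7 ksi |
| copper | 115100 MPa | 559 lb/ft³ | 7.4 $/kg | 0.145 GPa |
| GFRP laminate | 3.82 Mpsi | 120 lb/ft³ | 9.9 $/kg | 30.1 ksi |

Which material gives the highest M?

Screen on constraints: cost ≤ 320 $/kg; σ_y ≥ 184 MPa. Survivors: CFRP laminate, GFRP laminate.
Putting every candidate on a common basis:
  CFRP laminate: E = 121.0 GPa, ρ = 1618 kg/m³
  GFRP laminate: E = 26.34 GPa, ρ = 1922 kg/m³
  CFRP laminate: M = 6.80×10⁻³
  GFRP laminate: M = 2.67×10⁻³
Highest index: CFRP laminate.

CFRP laminate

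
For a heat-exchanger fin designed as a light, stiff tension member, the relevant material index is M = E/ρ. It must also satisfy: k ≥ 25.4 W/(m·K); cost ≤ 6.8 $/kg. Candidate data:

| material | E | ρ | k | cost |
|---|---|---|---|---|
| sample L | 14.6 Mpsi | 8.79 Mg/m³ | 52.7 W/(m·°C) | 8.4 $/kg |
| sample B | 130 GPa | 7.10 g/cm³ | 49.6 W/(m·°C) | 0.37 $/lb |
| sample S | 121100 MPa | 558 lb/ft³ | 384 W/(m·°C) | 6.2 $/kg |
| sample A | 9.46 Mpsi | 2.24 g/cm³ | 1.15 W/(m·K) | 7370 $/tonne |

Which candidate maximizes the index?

sample B

Screen on constraints: k ≥ 25.4 W/(m·K); cost ≤ 6.8 $/kg. Survivors: sample B, sample S.
Putting every candidate on a common basis:
  sample B: E = 130.0 GPa, ρ = 7100 kg/m³
  sample S: E = 121.1 GPa, ρ = 8938 kg/m³
  sample B: M = 18.3 MN·m/kg
  sample S: M = 13.5 MN·m/kg
Sample B has the largest M.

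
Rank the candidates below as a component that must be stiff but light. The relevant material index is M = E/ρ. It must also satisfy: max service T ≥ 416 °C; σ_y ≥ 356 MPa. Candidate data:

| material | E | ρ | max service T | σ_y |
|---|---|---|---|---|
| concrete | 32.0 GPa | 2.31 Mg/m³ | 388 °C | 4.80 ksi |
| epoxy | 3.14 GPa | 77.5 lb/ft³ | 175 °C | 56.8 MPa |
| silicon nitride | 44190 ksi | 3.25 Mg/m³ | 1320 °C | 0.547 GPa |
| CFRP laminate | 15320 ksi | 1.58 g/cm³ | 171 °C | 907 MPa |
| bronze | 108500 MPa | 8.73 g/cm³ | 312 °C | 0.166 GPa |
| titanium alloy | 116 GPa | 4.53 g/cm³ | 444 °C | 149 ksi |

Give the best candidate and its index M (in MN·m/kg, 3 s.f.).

silicon nitride, M = 93.7 MN·m/kg

Screen on constraints: max service T ≥ 416 °C; σ_y ≥ 356 MPa. Survivors: silicon nitride, titanium alloy.
After converting to SI:
  silicon nitride: E = 304.7 GPa, ρ = 3250 kg/m³
  titanium alloy: E = 116.0 GPa, ρ = 4530 kg/m³
  silicon nitride: M = 93.7 MN·m/kg
  titanium alloy: M = 25.6 MN·m/kg
Silicon nitride ranks first.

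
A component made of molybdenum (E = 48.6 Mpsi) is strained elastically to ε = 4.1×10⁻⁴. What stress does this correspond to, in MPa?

137 MPa

E = 48.6 Mpsi = 335.1 GPa.
σ = E·ε = 335100 MPa × 4.1×10⁻⁴ = 137 MPa.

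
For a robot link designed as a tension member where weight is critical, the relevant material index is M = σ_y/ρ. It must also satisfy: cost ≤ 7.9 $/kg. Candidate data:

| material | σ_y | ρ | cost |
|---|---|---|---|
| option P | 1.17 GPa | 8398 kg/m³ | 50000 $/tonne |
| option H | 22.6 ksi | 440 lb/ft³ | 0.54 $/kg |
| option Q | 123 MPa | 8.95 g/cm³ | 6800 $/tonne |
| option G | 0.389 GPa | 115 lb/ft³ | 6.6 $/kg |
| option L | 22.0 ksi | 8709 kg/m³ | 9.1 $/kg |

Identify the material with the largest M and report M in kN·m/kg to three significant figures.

Screen on constraints: cost ≤ 7.9 $/kg. Survivors: option H, option Q, option G.
Normalizing units and computing the index:
  option H: σ_y = 155.8 MPa, ρ = 7048 kg/m³
  option Q: σ_y = 123.0 MPa, ρ = 8950 kg/m³
  option G: σ_y = 389.0 MPa, ρ = 1842 kg/m³
  option G: M = 211 kN·m/kg
  option H: M = 22.1 kN·m/kg
  option Q: M = 13.7 kN·m/kg
Highest index: option G.

option G, M = 211 kN·m/kg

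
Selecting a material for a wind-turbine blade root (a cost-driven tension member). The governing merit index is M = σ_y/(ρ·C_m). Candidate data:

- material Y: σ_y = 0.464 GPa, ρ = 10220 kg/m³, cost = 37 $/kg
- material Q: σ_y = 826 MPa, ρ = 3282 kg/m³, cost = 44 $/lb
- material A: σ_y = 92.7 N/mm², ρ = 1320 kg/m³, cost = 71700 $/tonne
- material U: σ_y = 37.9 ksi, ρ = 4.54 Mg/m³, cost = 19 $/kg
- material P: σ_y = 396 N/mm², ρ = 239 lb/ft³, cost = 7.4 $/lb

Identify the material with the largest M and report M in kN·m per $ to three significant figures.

Normalizing units and computing the index:
  material Y: σ_y = 464.0 MPa, ρ = 10220 kg/m³, cost = 37.00 $/kg
  material Q: σ_y = 826.0 MPa, ρ = 3282 kg/m³, cost = 97.00 $/kg
  material A: σ_y = 92.70 MPa, ρ = 1320 kg/m³, cost = 71.70 $/kg
  material U: σ_y = 261.3 MPa, ρ = 4540 kg/m³, cost = 19.00 $/kg
  material P: σ_y = 396.0 MPa, ρ = 3828 kg/m³, cost = 16.31 $/kg
  material P: M = 6.34 kN·m per $
  material U: M = 3.03 kN·m per $
  material Q: M = 2.59 kN·m per $
  material Y: M = 1.23 kN·m per $
  material A: M = 0.979 kN·m per $
Material P has the largest M.

material P, M = 6.34 kN·m per $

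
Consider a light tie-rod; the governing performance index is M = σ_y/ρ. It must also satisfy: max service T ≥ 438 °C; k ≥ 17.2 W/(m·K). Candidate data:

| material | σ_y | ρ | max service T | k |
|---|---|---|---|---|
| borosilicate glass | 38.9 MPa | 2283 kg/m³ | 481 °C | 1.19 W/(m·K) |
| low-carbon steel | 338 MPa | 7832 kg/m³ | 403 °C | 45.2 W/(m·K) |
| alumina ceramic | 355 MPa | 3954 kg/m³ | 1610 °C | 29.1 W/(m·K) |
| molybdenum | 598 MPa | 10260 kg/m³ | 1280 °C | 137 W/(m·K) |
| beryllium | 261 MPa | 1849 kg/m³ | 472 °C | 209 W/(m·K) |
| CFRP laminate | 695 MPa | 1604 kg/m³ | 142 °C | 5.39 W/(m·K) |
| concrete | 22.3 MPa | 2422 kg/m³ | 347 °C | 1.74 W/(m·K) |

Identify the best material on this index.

Screen on constraints: max service T ≥ 438 °C; k ≥ 17.2 W/(m·K). Survivors: alumina ceramic, molybdenum, beryllium.
Computing M directly (units already consistent):
  beryllium: M = 141 kN·m/kg
  alumina ceramic: M = 89.8 kN·m/kg
  molybdenum: M = 58.3 kN·m/kg
Beryllium has the largest M.

beryllium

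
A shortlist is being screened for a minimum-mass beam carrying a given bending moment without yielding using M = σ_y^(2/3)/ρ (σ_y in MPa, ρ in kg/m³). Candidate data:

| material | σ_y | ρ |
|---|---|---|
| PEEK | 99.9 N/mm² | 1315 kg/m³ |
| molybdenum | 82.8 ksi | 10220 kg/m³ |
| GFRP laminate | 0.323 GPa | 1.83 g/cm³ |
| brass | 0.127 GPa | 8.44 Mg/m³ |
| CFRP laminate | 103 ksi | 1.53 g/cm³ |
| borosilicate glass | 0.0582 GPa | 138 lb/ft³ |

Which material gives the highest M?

CFRP laminate

After converting to SI:
  PEEK: σ_y = 99.90 MPa, ρ = 1315 kg/m³
  molybdenum: σ_y = 570.9 MPa, ρ = 10220 kg/m³
  GFRP laminate: σ_y = 323.0 MPa, ρ = 1830 kg/m³
  brass: σ_y = 127.0 MPa, ρ = 8440 kg/m³
  CFRP laminate: σ_y = 710.2 MPa, ρ = 1530 kg/m³
  borosilicate glass: σ_y = 58.20 MPa, ρ = 2211 kg/m³
  CFRP laminate: M = 52.0×10⁻³
  GFRP laminate: M = 25.7×10⁻³
  PEEK: M = 16.4×10⁻³
  borosilicate glass: M = 6.79×10⁻³
  molybdenum: M = 6.73×10⁻³
  brass: M = 2.99×10⁻³
Highest index: CFRP laminate.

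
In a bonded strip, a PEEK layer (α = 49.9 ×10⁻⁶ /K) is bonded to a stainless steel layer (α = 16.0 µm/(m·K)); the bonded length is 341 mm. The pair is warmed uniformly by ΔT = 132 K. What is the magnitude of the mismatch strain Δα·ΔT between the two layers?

4.47×10⁻³

Δα = |49.9 − 16.0|×10⁻⁶/K = 33.9×10⁻⁶/K.
Mismatch strain = Δα·ΔT = 33.9×10⁻⁶ × 132.0 = 4.47×10⁻³.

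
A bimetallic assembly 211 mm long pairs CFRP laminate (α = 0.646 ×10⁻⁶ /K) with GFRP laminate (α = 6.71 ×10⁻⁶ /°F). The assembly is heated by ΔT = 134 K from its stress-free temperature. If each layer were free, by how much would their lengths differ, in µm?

323 µm

GFRP laminate: α = 6.71×10⁻⁶/°F × 9/5 = 12.1×10⁻⁶/K.
Δα = |0.646 − 12.1|×10⁻⁶/K = 11.4×10⁻⁶/K.
ΔL_mismatch = Δα·L·ΔT = 11.4×10⁻⁶ × 211.0 mm × 134.0 K = 323 µm.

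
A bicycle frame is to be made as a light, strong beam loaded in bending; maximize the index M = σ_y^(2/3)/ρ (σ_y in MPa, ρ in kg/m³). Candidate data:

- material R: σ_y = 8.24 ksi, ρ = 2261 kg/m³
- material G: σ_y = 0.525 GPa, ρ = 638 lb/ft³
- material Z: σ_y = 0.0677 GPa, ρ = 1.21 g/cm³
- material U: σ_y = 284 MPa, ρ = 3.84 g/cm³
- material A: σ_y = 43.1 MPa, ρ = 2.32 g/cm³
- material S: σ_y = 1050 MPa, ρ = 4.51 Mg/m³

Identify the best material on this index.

Normalizing units and computing the index:
  material R: σ_y = 56.81 MPa, ρ = 2261 kg/m³
  material G: σ_y = 525.0 MPa, ρ = 10220 kg/m³
  material Z: σ_y = 67.70 MPa, ρ = 1210 kg/m³
  material U: σ_y = 284.0 MPa, ρ = 3840 kg/m³
  material A: σ_y = 43.10 MPa, ρ = 2320 kg/m³
  material S: σ_y = 1050 MPa, ρ = 4510 kg/m³
  material S: M = 22.9×10⁻³
  material Z: M = 13.7×10⁻³
  material U: M = 11.3×10⁻³
  material R: M = 6.54×10⁻³
  material G: M = 6.37×10⁻³
  material A: M = 5.30×10⁻³
Material S ranks first.

material S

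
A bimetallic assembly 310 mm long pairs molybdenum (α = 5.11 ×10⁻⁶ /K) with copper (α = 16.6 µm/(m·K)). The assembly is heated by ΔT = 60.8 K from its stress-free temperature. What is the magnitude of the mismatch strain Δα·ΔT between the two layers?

Δα = |5.11 − 16.6|×10⁻⁶/K = 11.5×10⁻⁶/K.
Mismatch strain = Δα·ΔT = 11.5×10⁻⁶ × 60.8 = 6.99×10⁻⁴.

6.99×10⁻⁴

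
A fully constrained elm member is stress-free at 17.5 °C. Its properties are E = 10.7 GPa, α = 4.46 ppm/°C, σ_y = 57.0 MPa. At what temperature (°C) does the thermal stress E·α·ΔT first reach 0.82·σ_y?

997 °C

E·α·ΔT = 46.74 MPa ⇒ ΔT = 46.74 / (10.70×10³ × 4.46×10⁻⁶) = 979.4 K.
T = 17.5 + 979.4 = 996.9 °C.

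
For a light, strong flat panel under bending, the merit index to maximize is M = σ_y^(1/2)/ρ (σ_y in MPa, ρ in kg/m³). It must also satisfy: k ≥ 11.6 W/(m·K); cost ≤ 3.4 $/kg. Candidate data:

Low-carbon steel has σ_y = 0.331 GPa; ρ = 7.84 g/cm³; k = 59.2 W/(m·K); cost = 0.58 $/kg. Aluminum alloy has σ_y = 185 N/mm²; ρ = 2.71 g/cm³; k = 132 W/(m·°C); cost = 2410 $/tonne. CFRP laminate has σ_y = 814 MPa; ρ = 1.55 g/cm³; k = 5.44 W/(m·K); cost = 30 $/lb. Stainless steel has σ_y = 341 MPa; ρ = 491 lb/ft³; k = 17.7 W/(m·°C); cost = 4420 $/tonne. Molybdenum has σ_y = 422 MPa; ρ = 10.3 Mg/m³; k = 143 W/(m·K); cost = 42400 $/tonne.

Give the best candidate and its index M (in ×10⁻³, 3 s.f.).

aluminum alloy, M = 5.02×10⁻³

Screen on constraints: k ≥ 11.6 W/(m·K); cost ≤ 3.4 $/kg. Survivors: low-carbon steel, aluminum alloy.
Normalizing units and computing the index:
  low-carbon steel: σ_y = 331.0 MPa, ρ = 7840 kg/m³
  aluminum alloy: σ_y = 185.0 MPa, ρ = 2710 kg/m³
  aluminum alloy: M = 5.02×10⁻³
  low-carbon steel: M = 2.32×10⁻³
The maximum is for aluminum alloy.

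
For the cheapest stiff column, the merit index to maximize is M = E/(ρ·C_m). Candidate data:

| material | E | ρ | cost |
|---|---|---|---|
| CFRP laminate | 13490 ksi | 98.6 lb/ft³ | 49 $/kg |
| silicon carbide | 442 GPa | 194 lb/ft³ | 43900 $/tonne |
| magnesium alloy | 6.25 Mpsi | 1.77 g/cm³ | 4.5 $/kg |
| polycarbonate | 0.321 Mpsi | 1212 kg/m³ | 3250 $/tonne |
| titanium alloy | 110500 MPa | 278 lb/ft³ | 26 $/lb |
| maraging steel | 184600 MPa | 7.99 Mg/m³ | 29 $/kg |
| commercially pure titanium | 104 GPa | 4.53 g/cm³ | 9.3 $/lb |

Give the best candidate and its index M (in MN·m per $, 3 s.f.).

magnesium alloy, M = 5.41 MN·m per $

Convert each candidate to consistent units, then evaluate M:
  CFRP laminate: E = 93.01 GPa, ρ = 1579 kg/m³, cost = 49.00 $/kg
  silicon carbide: E = 442.0 GPa, ρ = 3108 kg/m³, cost = 43.90 $/kg
  magnesium alloy: E = 43.09 GPa, ρ = 1770 kg/m³, cost = 4.500 $/kg
  polycarbonate: E = 2.213 GPa, ρ = 1212 kg/m³, cost = 3.250 $/kg
  titanium alloy: E = 110.5 GPa, ρ = 4453 kg/m³, cost = 57.32 $/kg
  maraging steel: E = 184.6 GPa, ρ = 7990 kg/m³, cost = 29.00 $/kg
  commercially pure titanium: E = 104.0 GPa, ρ = 4530 kg/m³, cost = 20.50 $/kg
  magnesium alloy: M = 5.41 MN·m per $
  silicon carbide: M = 3.24 MN·m per $
  CFRP laminate: M = 1.20 MN·m per $
  commercially pure titanium: M = 1.12 MN·m per $
  maraging steel: M = 0.797 MN·m per $
  polycarbonate: M = 0.562 MN·m per $
  titanium alloy: M = 0.433 MN·m per $
Highest index: magnesium alloy.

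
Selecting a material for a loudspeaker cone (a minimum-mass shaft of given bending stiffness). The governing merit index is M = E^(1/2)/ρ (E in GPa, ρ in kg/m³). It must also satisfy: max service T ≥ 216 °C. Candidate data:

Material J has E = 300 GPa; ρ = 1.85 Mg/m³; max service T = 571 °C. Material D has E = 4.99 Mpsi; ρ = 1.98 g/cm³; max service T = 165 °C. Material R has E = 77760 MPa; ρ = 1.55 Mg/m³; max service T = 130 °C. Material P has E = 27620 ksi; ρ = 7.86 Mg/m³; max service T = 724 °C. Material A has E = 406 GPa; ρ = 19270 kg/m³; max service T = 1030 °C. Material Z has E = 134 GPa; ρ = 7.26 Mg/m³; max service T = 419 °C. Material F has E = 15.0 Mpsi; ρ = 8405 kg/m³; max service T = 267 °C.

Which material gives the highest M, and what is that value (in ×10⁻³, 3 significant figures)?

material J, M = 9.36×10⁻³

Screen on constraints: max service T ≥ 216 °C. Survivors: material J, material P, material A, material Z, material F.
In SI units:
  material J: E = 300.0 GPa, ρ = 1850 kg/m³
  material P: E = 190.4 GPa, ρ = 7860 kg/m³
  material A: E = 406.0 GPa, ρ = 19270 kg/m³
  material Z: E = 134.0 GPa, ρ = 7260 kg/m³
  material F: E = 103.4 GPa, ρ = 8405 kg/m³
  material J: M = 9.36×10⁻³
  material P: M = 1.76×10⁻³
  material Z: M = 1.59×10⁻³
  material F: M = 1.21×10⁻³
  material A: M = 1.05×10⁻³
Highest index: material J.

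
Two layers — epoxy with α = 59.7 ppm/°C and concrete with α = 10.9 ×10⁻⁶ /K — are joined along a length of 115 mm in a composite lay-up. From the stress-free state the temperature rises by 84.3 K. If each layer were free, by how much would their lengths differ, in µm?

Δα = |59.7 − 10.9|×10⁻⁶/K = 48.8×10⁻⁶/K.
ΔL_mismatch = Δα·L·ΔT = 48.8×10⁻⁶ × 115.0 mm × 84.3 K = 473 µm.

473 µm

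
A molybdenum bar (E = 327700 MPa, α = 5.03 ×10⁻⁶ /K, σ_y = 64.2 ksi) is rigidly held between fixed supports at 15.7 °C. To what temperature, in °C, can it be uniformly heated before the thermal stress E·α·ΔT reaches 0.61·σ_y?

180 °C

E = 327700 MPa = 327.7 GPa.
σ_y = 64.2 ksi = 442.6 MPa.
E·α·ΔT = 270.0 MPa ⇒ ΔT = 270.0 / (327.7×10³ × 5.03×10⁻⁶) = 163.8 K.
T = 15.7 + 163.8 = 179.5 °C.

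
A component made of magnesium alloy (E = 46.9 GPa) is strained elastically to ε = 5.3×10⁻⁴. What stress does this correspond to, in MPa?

24.9 MPa

σ = E·ε = 46900 MPa × 5.3×10⁻⁴ = 24.9 MPa.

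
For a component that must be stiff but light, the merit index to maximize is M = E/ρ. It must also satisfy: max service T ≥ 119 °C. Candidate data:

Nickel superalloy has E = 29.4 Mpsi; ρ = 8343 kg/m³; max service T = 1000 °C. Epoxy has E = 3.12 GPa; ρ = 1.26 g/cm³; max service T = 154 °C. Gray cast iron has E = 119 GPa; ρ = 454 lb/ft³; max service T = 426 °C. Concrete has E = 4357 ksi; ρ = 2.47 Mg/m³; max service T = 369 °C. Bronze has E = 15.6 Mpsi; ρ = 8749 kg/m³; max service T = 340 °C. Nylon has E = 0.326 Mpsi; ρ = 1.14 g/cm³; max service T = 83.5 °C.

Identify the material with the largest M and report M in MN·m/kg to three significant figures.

Screen on constraints: max service T ≥ 119 °C. Survivors: nickel superalloy, epoxy, gray cast iron, concrete, bronze.
Normalizing units and computing the index:
  nickel superalloy: E = 202.7 GPa, ρ = 8343 kg/m³
  epoxy: E = 3.120 GPa, ρ = 1260 kg/m³
  gray cast iron: E = 119.0 GPa, ρ = 7272 kg/m³
  concrete: E = 30.04 GPa, ρ = 2470 kg/m³
  bronze: E = 107.6 GPa, ρ = 8749 kg/m³
  nickel superalloy: M = 24.3 MN·m/kg
  gray cast iron: M = 16.4 MN·m/kg
  bronze: M = 12.3 MN·m/kg
  concrete: M = 12.2 MN·m/kg
  epoxy: M = 2.48 MN·m/kg
The maximum is for nickel superalloy.

nickel superalloy, M = 24.3 MN·m/kg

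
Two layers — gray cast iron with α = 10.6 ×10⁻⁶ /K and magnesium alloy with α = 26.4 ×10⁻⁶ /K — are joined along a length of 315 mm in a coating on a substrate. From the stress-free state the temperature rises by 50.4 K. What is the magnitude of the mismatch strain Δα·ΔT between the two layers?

7.96×10⁻⁴

Δα = |10.6 − 26.4|×10⁻⁶/K = 15.8×10⁻⁶/K.
Mismatch strain = Δα·ΔT = 15.8×10⁻⁶ × 50.4 = 7.96×10⁻⁴.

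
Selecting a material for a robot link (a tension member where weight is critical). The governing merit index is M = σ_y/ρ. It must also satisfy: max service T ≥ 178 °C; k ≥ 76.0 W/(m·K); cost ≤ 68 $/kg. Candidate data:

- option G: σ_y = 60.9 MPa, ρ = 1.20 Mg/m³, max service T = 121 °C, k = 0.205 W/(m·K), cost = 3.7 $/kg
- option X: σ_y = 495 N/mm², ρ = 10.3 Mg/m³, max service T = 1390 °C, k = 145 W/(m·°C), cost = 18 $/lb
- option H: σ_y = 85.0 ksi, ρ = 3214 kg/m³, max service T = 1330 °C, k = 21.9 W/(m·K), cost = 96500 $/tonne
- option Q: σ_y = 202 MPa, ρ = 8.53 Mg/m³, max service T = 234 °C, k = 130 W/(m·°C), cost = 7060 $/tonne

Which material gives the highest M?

option X

Screen on constraints: max service T ≥ 178 °C; k ≥ 76.0 W/(m·K); cost ≤ 68 $/kg. Survivors: option X, option Q.
Normalizing units and computing the index:
  option X: σ_y = 495.0 MPa, ρ = 10300 kg/m³
  option Q: σ_y = 202.0 MPa, ρ = 8530 kg/m³
  option X: M = 48.1 kN·m/kg
  option Q: M = 23.7 kN·m/kg
The maximum is for option X.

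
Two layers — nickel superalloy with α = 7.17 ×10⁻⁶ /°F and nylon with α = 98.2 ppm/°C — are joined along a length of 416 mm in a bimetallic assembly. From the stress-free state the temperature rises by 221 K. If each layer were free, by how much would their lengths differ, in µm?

7840 µm

nickel superalloy: α = 7.17×10⁻⁶/°F × 9/5 = 12.9×10⁻⁶/K.
Δα = |12.9 − 98.2|×10⁻⁶/K = 85.3×10⁻⁶/K.
ΔL_mismatch = Δα·L·ΔT = 85.3×10⁻⁶ × 416.0 mm × 221.0 K = 7840 µm.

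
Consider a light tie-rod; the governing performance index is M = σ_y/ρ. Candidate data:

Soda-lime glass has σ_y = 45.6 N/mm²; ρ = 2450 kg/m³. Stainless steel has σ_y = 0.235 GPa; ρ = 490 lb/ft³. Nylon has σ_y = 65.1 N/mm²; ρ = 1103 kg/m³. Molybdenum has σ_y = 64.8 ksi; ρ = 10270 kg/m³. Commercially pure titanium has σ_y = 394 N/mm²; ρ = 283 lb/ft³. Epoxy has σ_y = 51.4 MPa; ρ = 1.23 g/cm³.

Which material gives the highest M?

commercially pure titanium

Convert each candidate to consistent units, then evaluate M:
  soda-lime glass: σ_y = 45.60 MPa, ρ = 2450 kg/m³
  stainless steel: σ_y = 235.0 MPa, ρ = 7849 kg/m³
  nylon: σ_y = 65.10 MPa, ρ = 1103 kg/m³
  molybdenum: σ_y = 446.8 MPa, ρ = 10270 kg/m³
  commercially pure titanium: σ_y = 394.0 MPa, ρ = 4533 kg/m³
  epoxy: σ_y = 51.40 MPa, ρ = 1230 kg/m³
  commercially pure titanium: M = 86.9 kN·m/kg
  nylon: M = 59.0 kN·m/kg
  molybdenum: M = 43.5 kN·m/kg
  epoxy: M = 41.8 kN·m/kg
  stainless steel: M = 29.9 kN·m/kg
  soda-lime glass: M = 18.6 kN·m/kg
The maximum is for commercially pure titanium.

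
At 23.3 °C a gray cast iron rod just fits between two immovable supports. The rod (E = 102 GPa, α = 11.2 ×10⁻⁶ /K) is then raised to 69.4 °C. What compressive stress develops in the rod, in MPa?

ΔT = 46.10 K. Constrained thermal stress σ = E·α·ΔT = 102.0×10³ MPa × 11.2×10⁻⁶ × 46.10 = 52.7 MPa (compressive).

52.7 MPa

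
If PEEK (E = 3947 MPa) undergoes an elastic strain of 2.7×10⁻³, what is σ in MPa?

E = 3947 MPa = 3.947 GPa.
σ = E·ε = 3947 MPa × 2.7×10⁻³ = 10.7 MPa.

10.7 MPa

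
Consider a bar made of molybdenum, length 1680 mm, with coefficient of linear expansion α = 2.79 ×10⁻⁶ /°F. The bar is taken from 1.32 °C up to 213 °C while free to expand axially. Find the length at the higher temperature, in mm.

1681.8 mm

Convert α: 2.79×10⁻⁶/°F × (9/5) = 5.02×10⁻⁶/K.
ΔT = 213 − 1.32 = 211.7 K.
ΔL = α·L₀·ΔT = 5.02×10⁻⁶ × 1680 mm × 211.7 K = 1.79 mm.
L = L₀ + ΔL = 1680 + 1.79 = 1681.8 mm.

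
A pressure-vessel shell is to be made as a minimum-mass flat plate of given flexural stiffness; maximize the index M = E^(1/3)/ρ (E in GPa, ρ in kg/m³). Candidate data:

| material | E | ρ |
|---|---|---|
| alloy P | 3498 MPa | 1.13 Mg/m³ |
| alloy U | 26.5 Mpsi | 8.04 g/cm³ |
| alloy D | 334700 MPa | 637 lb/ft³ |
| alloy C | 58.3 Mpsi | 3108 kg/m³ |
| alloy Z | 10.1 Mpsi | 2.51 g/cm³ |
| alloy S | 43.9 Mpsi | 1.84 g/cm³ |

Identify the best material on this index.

alloy S

Convert each candidate to consistent units, then evaluate M:
  alloy P: E = 3.498 GPa, ρ = 1130 kg/m³
  alloy U: E = 182.7 GPa, ρ = 8040 kg/m³
  alloy D: E = 334.7 GPa, ρ = 10200 kg/m³
  alloy C: E = 402.0 GPa, ρ = 3108 kg/m³
  alloy Z: E = 69.64 GPa, ρ = 2510 kg/m³
  alloy S: E = 302.7 GPa, ρ = 1840 kg/m³
  alloy S: M = 3.65×10⁻³
  alloy C: M = 2.37×10⁻³
  alloy Z: M = 1.64×10⁻³
  alloy P: M = 1.34×10⁻³
  alloy U: M = 0.706×10⁻³
  alloy D: M = 0.680×10⁻³
Alloy S has the largest M.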